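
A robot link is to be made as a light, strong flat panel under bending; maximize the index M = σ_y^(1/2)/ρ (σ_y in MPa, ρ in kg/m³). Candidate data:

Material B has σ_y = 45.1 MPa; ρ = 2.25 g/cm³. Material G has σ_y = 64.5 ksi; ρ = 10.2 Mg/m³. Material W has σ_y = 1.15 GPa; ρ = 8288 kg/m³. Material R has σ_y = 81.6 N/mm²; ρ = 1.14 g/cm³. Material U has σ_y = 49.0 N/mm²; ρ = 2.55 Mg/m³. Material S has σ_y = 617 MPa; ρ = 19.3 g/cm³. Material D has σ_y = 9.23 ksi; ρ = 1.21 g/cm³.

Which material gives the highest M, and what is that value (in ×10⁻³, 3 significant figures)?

After converting to SI:
  material B: σ_y = 45.10 MPa, ρ = 2250 kg/m³
  material G: σ_y = 444.7 MPa, ρ = 10200 kg/m³
  material W: σ_y = 1150 MPa, ρ = 8288 kg/m³
  material R: σ_y = 81.60 MPa, ρ = 1140 kg/m³
  material U: σ_y = 49.00 MPa, ρ = 2550 kg/m³
  material S: σ_y = 617.0 MPa, ρ = 19300 kg/m³
  material D: σ_y = 63.64 MPa, ρ = 1210 kg/m³
  material R: M = 7.92×10⁻³
  material D: M = 6.59×10⁻³
  material W: M = 4.09×10⁻³
  material B: M = 2.98×10⁻³
  material U: M = 2.75×10⁻³
  material G: M = 2.07×10⁻³
  material S: M = 1.29×10⁻³
Material R ranks first.

material R, M = 7.92×10⁻³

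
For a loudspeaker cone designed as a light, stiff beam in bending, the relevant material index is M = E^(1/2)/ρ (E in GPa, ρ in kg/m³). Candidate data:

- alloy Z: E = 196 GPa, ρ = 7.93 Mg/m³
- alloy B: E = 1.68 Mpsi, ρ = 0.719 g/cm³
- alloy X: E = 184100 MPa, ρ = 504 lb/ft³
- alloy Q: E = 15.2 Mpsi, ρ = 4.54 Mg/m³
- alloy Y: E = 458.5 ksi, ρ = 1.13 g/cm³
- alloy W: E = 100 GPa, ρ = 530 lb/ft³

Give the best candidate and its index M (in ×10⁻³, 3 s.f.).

Convert each candidate to consistent units, then evaluate M:
  alloy Z: E = 196.0 GPa, ρ = 7930 kg/m³
  alloy B: E = 11.58 GPa, ρ = 719.0 kg/m³
  alloy X: E = 184.1 GPa, ρ = 8073 kg/m³
  alloy Q: E = 104.8 GPa, ρ = 4540 kg/m³
  alloy Y: E = 3.161 GPa, ρ = 1130 kg/m³
  alloy W: E = 100.0 GPa, ρ = 8490 kg/m³
  alloy B: M = 4.73×10⁻³
  alloy Q: M = 2.25×10⁻³
  alloy Z: M = 1.77×10⁻³
  alloy X: M = 1.68×10⁻³
  alloy Y: M = 1.57×10⁻³
  alloy W: M = 1.18×10⁻³
The maximum is for alloy B.

alloy B, M = 4.73×10⁻³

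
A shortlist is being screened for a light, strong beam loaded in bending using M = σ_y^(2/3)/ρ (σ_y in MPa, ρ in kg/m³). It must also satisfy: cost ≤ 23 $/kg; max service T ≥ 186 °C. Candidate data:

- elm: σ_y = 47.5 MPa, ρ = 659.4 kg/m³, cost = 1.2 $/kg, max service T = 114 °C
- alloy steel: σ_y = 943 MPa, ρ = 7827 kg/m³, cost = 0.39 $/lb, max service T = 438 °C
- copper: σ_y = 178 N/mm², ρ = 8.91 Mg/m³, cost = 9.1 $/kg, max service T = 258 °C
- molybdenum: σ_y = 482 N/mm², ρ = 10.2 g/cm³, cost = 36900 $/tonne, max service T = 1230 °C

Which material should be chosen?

Screen on constraints: cost ≤ 23 $/kg; max service T ≥ 186 °C. Survivors: alloy steel, copper.
Putting every candidate on a common basis:
  alloy steel: σ_y = 943.0 MPa, ρ = 7827 kg/m³
  copper: σ_y = 178.0 MPa, ρ = 8910 kg/m³
  alloy steel: M = 12.3×10⁻³
  copper: M = 3.55×10⁻³
The maximum is for alloy steel.

alloy steel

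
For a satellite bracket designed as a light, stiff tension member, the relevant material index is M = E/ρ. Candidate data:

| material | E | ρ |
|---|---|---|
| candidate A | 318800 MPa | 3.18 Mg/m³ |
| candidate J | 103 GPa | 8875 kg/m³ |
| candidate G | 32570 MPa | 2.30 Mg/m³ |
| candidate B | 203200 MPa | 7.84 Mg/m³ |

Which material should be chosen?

Putting every candidate on a common basis:
  candidate A: E = 318.8 GPa, ρ = 3180 kg/m³
  candidate J: E = 103.0 GPa, ρ = 8875 kg/m³
  candidate G: E = 32.57 GPa, ρ = 2300 kg/m³
  candidate B: E = 203.2 GPa, ρ = 7840 kg/m³
  candidate A: M = 100 MN·m/kg
  candidate B: M = 25.9 MN·m/kg
  candidate G: M = 14.2 MN·m/kg
  candidate J: M = 11.6 MN·m/kg
Highest index: candidate A.

candidate A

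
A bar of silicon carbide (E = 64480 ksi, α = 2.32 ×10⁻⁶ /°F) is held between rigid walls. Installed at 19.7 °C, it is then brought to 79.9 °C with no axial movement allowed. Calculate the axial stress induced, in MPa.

E = 64480 ksi = 444.6 GPa.
α = 2.32×10⁻⁶/°F × 9/5 = 4.18×10⁻⁶/K.
ΔT = 60.20 K. Constrained thermal stress σ = E·α·ΔT = 444.6×10³ MPa × 4.18×10⁻⁶ × 60.20 = 112 MPa (compressive).

112 MPa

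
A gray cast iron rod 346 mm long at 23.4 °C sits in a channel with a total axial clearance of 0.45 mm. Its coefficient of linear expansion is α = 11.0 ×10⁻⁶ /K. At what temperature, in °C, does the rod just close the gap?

α·L₀·ΔT = 0.45 mm ⇒ ΔT = 0.45 / (11.0×10⁻⁶ × 346.0) = 118.2 K.
T = 23.4 + 118.2 = 141.6 °C.

142 °C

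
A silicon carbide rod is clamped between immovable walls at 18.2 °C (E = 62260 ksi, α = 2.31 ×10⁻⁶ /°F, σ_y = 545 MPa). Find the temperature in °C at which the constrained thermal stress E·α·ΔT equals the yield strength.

324 °C

E = 62260 ksi = 429.3 GPa.
α = 2.31×10⁻⁶/°F × 9/5 = 4.16×10⁻⁶/K.
E·α·ΔT = 545.0 MPa ⇒ ΔT = 545.0 / (429.3×10³ × 4.16×10⁻⁶) = 305.3 K.
T = 18.2 + 305.3 = 323.5 °C.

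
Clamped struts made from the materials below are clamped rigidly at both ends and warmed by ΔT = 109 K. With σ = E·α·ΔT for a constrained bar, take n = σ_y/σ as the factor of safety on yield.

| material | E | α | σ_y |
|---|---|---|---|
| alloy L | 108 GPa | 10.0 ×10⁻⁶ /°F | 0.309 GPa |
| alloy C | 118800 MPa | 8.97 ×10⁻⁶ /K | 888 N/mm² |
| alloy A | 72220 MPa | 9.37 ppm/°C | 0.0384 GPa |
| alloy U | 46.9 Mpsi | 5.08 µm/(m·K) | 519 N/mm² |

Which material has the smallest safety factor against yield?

In consistent units (E in GPa, α in ×10⁻⁶/K, σ_y in MPa):
  alloy L: E = 108.0, α = 18.0, σ_y = 309.0 → σ = 212 MPa, n = 1.46
  alloy C: E = 118.8, α = 8.97, σ_y = 888.0 → σ = 116 MPa, n = 7.65
  alloy A: E = 72.22, α = 9.37, σ_y = 38.40 → σ = 73.8 MPa, n = 0.521
  alloy U: E = 323.4, α = 5.08, σ_y = 519.0 → σ = 179 MPa, n = 2.90
The minimum is alloy A at n = 0.521.

alloy A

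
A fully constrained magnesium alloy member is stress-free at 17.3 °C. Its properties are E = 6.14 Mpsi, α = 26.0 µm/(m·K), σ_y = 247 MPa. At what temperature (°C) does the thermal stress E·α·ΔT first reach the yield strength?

E = 6.14 Mpsi = 42.33 GPa.
E·α·ΔT = 247.0 MPa ⇒ ΔT = 247.0 / (42.33×10³ × 26.0×10⁻⁶) = 224.4 K.
T = 17.3 + 224.4 = 241.7 °C.

242 °C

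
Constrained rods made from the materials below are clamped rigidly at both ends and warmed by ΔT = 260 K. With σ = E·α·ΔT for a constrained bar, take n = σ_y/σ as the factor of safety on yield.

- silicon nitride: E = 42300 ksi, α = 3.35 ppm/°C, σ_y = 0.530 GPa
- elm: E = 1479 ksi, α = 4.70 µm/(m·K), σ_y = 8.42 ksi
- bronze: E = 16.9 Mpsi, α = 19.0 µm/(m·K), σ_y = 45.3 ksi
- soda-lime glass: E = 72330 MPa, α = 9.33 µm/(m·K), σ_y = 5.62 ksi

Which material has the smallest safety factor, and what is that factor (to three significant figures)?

Per material, after unit conversion:
  silicon nitride: E = 291.6, α = 3.35, σ_y = 530.0 → σ = 254 MPa, n = 2.09
  elm: E = 10.20, α = 4.70, σ_y = 58.05 → σ = 12.5 MPa, n = 4.66
  bronze: E = 116.5, α = 19.0, σ_y = 312.3 → σ = 576 MPa, n = 0.543
  soda-lime glass: E = 72.33, α = 9.33, σ_y = 38.75 → σ = 175 MPa, n = 0.221
Soda-lime glass has the lowest safety factor, n = 0.221.

soda-lime glass, n = 0.221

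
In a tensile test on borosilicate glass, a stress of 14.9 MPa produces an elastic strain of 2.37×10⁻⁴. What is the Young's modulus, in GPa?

E = σ/ε = 14.9 MPa / 2.37×10⁻⁴ = 62870 MPa = 62.9 GPa.

62.9 GPa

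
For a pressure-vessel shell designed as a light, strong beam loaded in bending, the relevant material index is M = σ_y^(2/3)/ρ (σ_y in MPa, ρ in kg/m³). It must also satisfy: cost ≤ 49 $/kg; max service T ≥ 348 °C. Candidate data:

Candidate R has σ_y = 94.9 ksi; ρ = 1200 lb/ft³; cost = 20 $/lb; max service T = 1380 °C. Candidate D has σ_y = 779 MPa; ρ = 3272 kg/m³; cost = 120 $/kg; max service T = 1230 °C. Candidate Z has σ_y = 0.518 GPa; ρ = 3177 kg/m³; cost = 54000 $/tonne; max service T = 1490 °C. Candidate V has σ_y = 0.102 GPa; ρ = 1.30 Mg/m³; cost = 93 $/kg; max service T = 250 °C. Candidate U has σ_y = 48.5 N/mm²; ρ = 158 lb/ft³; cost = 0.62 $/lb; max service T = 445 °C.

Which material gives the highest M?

Screen on constraints: cost ≤ 49 $/kg; max service T ≥ 348 °C. Survivors: candidate R, candidate U.
After converting to SI:
  candidate R: σ_y = 654.3 MPa, ρ = 19220 kg/m³
  candidate U: σ_y = 48.50 MPa, ρ = 2531 kg/m³
  candidate U: M = 5.25×10⁻³
  candidate R: M = 3.92×10⁻³
Candidate U ranks first.

candidate U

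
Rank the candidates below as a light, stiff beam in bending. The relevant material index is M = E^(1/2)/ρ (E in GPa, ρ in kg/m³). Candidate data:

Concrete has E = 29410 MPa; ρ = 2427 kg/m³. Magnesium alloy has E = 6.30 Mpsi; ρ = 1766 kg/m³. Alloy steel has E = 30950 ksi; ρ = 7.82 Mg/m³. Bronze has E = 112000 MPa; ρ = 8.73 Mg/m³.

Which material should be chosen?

magnesium alloy

Putting every candidate on a common basis:
  concrete: E = 29.41 GPa, ρ = 2427 kg/m³
  magnesium alloy: E = 43.44 GPa, ρ = 1766 kg/m³
  alloy steel: E = 213.4 GPa, ρ = 7820 kg/m³
  bronze: E = 112.0 GPa, ρ = 8730 kg/m³
  magnesium alloy: M = 3.73×10⁻³
  concrete: M = 2.23×10⁻³
  alloy steel: M = 1.87×10⁻³
  bronze: M = 1.21×10⁻³
Magnesium alloy ranks first.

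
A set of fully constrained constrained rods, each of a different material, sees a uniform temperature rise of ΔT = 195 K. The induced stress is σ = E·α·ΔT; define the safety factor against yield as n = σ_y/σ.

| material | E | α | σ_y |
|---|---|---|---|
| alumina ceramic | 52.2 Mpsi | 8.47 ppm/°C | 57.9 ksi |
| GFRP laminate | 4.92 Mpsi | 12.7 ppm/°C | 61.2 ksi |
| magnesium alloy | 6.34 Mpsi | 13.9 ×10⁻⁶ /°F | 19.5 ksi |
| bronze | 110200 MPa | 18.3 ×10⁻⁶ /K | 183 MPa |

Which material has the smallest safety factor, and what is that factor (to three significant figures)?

With everything in SI (GPa, ×10⁻⁶/K, MPa):
  alumina ceramic: E = 359.9, α = 8.47, σ_y = 399.2 → σ = 594 MPa, n = 0.672
  GFRP laminate: E = 33.92, α = 12.7, σ_y = 422.0 → σ = 84.0 MPa, n = 5.02
  magnesium alloy: E = 43.71, α = 25.0, σ_y = 134.4 → σ = 213 MPa, n = 0.630
  bronze: E = 110.2, α = 18.3, σ_y = 183.0 → σ = 393 MPa, n = 0.465
Smallest n: bronze with n = 0.465.

bronze, n = 0.465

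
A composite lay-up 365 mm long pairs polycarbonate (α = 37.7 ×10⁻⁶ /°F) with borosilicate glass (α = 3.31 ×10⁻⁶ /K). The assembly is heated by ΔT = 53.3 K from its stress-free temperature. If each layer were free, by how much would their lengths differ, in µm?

1260 µm

polycarbonate: α = 37.7×10⁻⁶/°F × 9/5 = 67.9×10⁻⁶/K.
Δα = |67.9 − 3.31|×10⁻⁶/K = 64.5×10⁻⁶/K.
ΔL_mismatch = Δα·L·ΔT = 64.5×10⁻⁶ × 365.0 mm × 53.3 K = 1260 µm.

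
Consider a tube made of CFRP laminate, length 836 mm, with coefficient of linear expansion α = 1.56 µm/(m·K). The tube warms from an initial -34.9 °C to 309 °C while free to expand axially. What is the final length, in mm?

ΔT = 309 − (-34.9) = 343.9 K.
ΔL = α·L₀·ΔT = 1.56×10⁻⁶ × 836 mm × 343.9 K = 0.449 mm.
L = L₀ + ΔL = 836 + 0.449 = 836.45 mm.

836.45 mm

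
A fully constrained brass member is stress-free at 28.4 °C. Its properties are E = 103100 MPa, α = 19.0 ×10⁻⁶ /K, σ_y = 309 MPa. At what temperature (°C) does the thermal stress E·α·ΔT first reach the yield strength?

E = 103100 MPa = 103.1 GPa.
E·α·ΔT = 309.0 MPa ⇒ ΔT = 309.0 / (103.1×10³ × 19.0×10⁻⁶) = 157.7 K.
T = 28.4 + 157.7 = 186.1 °C.

186 °C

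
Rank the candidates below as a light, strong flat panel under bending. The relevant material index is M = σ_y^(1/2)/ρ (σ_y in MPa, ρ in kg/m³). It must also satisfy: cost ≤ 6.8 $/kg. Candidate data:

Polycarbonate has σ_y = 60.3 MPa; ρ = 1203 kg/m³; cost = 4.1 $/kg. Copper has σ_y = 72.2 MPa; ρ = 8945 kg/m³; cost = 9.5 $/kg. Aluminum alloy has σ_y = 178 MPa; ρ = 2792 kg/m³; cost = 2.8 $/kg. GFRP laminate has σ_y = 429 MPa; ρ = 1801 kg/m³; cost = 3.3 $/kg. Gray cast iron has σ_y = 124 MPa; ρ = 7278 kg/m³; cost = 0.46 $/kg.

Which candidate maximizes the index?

GFRP laminate

Screen on constraints: cost ≤ 6.8 $/kg. Survivors: polycarbonate, aluminum alloy, GFRP laminate, gray cast iron.
Per-candidate index values:
  GFRP laminate: M = 11.5×10⁻³
  polycarbonate: M = 6.45×10⁻³
  aluminum alloy: M = 4.78×10⁻³
  gray cast iron: M = 1.53×10⁻³
GFRP laminate ranks first.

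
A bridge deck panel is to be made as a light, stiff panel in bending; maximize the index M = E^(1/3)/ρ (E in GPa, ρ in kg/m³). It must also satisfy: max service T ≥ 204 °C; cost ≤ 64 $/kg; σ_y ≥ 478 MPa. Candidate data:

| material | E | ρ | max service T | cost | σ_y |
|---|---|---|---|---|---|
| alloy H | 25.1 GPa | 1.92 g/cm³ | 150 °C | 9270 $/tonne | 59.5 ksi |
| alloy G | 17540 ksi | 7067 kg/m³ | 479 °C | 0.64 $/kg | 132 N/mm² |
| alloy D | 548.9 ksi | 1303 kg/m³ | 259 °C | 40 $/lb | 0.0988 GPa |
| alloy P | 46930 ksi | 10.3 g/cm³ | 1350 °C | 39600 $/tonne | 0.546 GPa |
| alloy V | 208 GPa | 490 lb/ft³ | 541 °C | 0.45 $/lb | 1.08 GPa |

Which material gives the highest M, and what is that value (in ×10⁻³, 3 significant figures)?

Screen on constraints: max service T ≥ 204 °C; cost ≤ 64 $/kg; σ_y ≥ 478 MPa. Survivors: alloy P, alloy V.
Normalizing units and computing the index:
  alloy P: E = 323.6 GPa, ρ = 10300 kg/m³
  alloy V: E = 208.0 GPa, ρ = 7849 kg/m³
  alloy V: M = 0.755×10⁻³
  alloy P: M = 0.667×10⁻³
Highest index: alloy V.

alloy V, M = 0.755×10⁻³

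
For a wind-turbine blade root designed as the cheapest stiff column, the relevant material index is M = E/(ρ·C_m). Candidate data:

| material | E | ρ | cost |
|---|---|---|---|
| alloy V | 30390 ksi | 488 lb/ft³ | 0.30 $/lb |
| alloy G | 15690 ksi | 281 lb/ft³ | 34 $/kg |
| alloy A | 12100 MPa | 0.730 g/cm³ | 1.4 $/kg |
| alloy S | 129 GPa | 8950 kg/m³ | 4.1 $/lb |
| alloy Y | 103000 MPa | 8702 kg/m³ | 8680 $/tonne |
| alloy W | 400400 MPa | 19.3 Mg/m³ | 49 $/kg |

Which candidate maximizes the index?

Normalizing units and computing the index:
  alloy V: E = 209.5 GPa, ρ = 7817 kg/m³, cost = 0.6614 $/kg
  alloy G: E = 108.2 GPa, ρ = 4501 kg/m³, cost = 34.00 $/kg
  alloy A: E = 12.10 GPa, ρ = 730.0 kg/m³, cost = 1.400 $/kg
  alloy S: E = 129.0 GPa, ρ = 8950 kg/m³, cost = 9.039 $/kg
  alloy Y: E = 103.0 GPa, ρ = 8702 kg/m³, cost = 8.680 $/kg
  alloy W: E = 400.4 GPa, ρ = 19300 kg/m³, cost = 49.00 $/kg
  alloy V: M = 40.5 MN·m per $
  alloy A: M = 11.8 MN·m per $
  alloy S: M = 1.59 MN·m per $
  alloy Y: M = 1.36 MN·m per $
  alloy G: M = 0.707 MN·m per $
  alloy W: M = 0.423 MN·m per $
Highest index: alloy V.

alloy V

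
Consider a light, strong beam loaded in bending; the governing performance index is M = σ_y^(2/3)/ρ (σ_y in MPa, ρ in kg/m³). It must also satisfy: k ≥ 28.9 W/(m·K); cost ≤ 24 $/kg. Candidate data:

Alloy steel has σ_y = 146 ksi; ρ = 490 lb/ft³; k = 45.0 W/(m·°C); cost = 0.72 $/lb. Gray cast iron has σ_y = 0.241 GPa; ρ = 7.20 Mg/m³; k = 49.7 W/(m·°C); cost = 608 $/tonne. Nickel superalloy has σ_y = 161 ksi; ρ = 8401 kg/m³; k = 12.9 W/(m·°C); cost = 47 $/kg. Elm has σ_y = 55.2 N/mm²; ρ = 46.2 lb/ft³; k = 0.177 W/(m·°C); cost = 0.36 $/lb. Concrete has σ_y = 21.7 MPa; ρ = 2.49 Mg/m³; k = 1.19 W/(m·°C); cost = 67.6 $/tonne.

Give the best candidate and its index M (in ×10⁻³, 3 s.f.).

Screen on constraints: k ≥ 28.9 W/(m·K); cost ≤ 24 $/kg. Survivors: alloy steel, gray cast iron.
Convert each candidate to consistent units, then evaluate M:
  alloy steel: σ_y = 1007 MPa, ρ = 7849 kg/m³
  gray cast iron: σ_y = 241.0 MPa, ρ = 7200 kg/m³
  alloy steel: M = 12.8×10⁻³
  gray cast iron: M = 5.38×10⁻³
Alloy steel ranks first.

alloy steel, M = 12.8×10⁻³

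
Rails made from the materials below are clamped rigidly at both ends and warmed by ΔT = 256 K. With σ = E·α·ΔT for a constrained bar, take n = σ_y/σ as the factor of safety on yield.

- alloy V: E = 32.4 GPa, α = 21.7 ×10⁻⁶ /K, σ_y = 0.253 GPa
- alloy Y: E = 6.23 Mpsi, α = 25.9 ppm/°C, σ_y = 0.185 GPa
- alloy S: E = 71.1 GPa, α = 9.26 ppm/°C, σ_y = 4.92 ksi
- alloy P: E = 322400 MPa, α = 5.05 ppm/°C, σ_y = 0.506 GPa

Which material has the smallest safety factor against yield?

Converting E to GPa, α to ×10⁻⁶/K, σ_y to MPa, then σ and n for each:
  alloy V: E = 32.40, α = 21.7, σ_y = 253.0 → σ = 180 MPa, n = 1.41
  alloy Y: E = 42.95, α = 25.9, σ_y = 185.0 → σ = 285 MPa, n = 0.650
  alloy S: E = 71.10, α = 9.26, σ_y = 33.92 → σ = 169 MPa, n = 0.201
  alloy P: E = 322.4, α = 5.05, σ_y = 506.0 → σ = 417 MPa, n = 1.21
Alloy S has the lowest safety factor, n = 0.201.

alloy S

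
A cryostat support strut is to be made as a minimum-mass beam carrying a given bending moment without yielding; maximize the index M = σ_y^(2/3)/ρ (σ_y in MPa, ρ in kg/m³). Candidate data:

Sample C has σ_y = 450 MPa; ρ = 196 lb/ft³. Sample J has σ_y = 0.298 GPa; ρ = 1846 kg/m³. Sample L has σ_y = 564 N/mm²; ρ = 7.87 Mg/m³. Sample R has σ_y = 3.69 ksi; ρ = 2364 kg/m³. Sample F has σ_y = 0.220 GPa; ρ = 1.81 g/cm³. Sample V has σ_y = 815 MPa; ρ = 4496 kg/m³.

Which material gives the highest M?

Putting every candidate on a common basis:
  sample C: σ_y = 450.0 MPa, ρ = 3140 kg/m³
  sample J: σ_y = 298.0 MPa, ρ = 1846 kg/m³
  sample L: σ_y = 564.0 MPa, ρ = 7870 kg/m³
  sample R: σ_y = 25.44 MPa, ρ = 2364 kg/m³
  sample F: σ_y = 220.0 MPa, ρ = 1810 kg/m³
  sample V: σ_y = 815.0 MPa, ρ = 4496 kg/m³
  sample J: M = 24.2×10⁻³
  sample F: M = 20.1×10⁻³
  sample V: M = 19.4×10⁻³
  sample C: M = 18.7×10⁻³
  sample L: M = 8.67×10⁻³
  sample R: M = 3.66×10⁻³
The maximum is for sample J.

sample J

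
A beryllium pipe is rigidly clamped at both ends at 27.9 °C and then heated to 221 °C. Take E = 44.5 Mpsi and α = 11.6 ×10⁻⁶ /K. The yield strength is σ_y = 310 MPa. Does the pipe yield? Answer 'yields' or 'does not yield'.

E = 44.5 Mpsi = 306.8 GPa.
ΔT = 193.1 K. Constrained thermal stress σ = E·α·ΔT = 306.8×10³ MPa × 11.6×10⁻⁶ × 193.1 = 687 MPa (compressive).
Compare to σ_y = 310 MPa: σ ≥ σ_y, so it yields.

yields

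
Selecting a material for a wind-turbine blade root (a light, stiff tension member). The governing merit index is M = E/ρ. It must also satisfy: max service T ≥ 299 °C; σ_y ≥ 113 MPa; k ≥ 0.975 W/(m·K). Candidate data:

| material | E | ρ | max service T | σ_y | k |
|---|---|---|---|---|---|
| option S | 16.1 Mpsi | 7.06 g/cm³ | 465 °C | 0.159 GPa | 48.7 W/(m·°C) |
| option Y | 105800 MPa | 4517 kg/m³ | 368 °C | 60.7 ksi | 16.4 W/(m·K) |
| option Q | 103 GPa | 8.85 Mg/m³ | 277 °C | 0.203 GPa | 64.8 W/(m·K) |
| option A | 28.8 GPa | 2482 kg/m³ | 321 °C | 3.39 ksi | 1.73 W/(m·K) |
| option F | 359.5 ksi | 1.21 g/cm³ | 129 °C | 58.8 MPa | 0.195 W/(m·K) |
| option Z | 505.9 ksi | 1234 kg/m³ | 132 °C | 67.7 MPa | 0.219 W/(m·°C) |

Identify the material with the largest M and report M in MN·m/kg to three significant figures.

option Y, M = 23.4 MN·m/kg

Screen on constraints: max service T ≥ 299 °C; σ_y ≥ 113 MPa; k ≥ 0.975 W/(m·K). Survivors: option S, option Y.
Putting every candidate on a common basis:
  option S: E = 111.0 GPa, ρ = 7060 kg/m³
  option Y: E = 105.8 GPa, ρ = 4517 kg/m³
  option Y: M = 23.4 MN·m/kg
  option S: M = 15.7 MN·m/kg
The maximum is for option Y.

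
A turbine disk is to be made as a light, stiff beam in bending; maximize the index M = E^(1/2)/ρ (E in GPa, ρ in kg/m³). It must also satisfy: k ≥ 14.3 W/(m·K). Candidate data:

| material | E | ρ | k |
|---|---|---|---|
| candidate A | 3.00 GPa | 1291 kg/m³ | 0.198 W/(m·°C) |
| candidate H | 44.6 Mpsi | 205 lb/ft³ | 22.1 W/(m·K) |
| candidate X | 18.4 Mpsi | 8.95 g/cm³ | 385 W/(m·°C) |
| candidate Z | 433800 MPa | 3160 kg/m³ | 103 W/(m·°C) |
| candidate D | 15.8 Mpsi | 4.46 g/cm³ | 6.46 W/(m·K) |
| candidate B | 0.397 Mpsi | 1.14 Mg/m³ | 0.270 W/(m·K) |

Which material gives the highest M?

candidate Z

Screen on constraints: k ≥ 14.3 W/(m·K). Survivors: candidate H, candidate X, candidate Z.
In SI units:
  candidate H: E = 307.5 GPa, ρ = 3284 kg/m³
  candidate X: E = 126.9 GPa, ρ = 8950 kg/m³
  candidate Z: E = 433.8 GPa, ρ = 3160 kg/m³
  candidate Z: M = 6.59×10⁻³
  candidate H: M = 5.34×10⁻³
  candidate X: M = 1.26×10⁻³
The maximum is for candidate Z.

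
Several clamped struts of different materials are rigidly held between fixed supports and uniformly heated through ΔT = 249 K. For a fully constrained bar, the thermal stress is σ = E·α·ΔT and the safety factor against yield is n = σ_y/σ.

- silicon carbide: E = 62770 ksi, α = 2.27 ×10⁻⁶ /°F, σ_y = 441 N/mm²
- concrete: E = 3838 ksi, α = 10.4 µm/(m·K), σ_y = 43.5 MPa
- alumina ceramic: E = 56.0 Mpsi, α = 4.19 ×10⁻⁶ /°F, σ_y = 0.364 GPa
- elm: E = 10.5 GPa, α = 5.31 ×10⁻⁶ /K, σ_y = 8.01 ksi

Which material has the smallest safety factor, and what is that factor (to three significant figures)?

Converting E to GPa, α to ×10⁻⁶/K, σ_y to MPa, then σ and n for each:
  silicon carbide: E = 432.8, α = 4.09, σ_y = 441.0 → σ = 440 MPa, n = 1.00
  concrete: E = 26.46, α = 10.4, σ_y = 43.50 → σ = 68.5 MPa, n = 0.635
  alumina ceramic: E = 386.1, α = 7.54, σ_y = 364.0 → σ = 725 MPa, n = 0.502
  elm: E = 10.50, α = 5.31, σ_y = 55.23 → σ = 13.9 MPa, n = 3.98
The minimum is alumina ceramic at n = 0.502.

alumina ceramic, n = 0.502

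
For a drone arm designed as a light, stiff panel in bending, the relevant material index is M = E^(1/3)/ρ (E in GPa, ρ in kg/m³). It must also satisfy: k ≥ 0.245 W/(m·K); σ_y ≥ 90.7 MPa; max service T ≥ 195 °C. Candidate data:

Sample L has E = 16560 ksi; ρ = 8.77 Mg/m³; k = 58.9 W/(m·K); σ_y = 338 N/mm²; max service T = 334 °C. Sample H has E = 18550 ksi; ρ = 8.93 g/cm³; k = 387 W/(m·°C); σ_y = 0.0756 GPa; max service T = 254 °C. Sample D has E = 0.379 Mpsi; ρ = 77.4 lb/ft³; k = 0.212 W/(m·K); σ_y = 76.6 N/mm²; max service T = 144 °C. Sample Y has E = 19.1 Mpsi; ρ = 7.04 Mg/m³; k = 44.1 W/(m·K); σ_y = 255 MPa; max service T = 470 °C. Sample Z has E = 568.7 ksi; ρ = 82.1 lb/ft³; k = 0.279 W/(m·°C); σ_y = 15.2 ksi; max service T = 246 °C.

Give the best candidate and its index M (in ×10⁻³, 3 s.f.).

Screen on constraints: k ≥ 0.245 W/(m·K); σ_y ≥ 90.7 MPa; max service T ≥ 195 °C. Survivors: sample L, sample Y, sample Z.
Putting every candidate on a common basis:
  sample L: E = 114.2 GPa, ρ = 8770 kg/m³
  sample Y: E = 131.7 GPa, ρ = 7040 kg/m³
  sample Z: E = 3.921 GPa, ρ = 1315 kg/m³
  sample Z: M = 1.20×10⁻³
  sample Y: M = 0.723×10⁻³
  sample L: M = 0.553×10⁻³
Sample Z has the largest M.

sample Z, M = 1.20×10⁻³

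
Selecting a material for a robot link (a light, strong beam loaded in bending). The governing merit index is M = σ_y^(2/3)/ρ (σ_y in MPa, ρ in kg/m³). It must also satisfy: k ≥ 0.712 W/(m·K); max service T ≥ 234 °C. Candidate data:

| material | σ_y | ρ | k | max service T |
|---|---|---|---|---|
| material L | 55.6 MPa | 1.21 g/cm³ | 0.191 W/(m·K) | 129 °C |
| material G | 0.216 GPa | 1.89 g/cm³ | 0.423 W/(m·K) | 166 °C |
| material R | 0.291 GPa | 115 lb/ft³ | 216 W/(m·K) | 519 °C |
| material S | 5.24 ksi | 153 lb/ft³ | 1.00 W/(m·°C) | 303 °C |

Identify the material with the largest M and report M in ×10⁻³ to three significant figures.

Screen on constraints: k ≥ 0.712 W/(m·K); max service T ≥ 234 °C. Survivors: material R, material S.
After converting to SI:
  material R: σ_y = 291.0 MPa, ρ = 1842 kg/m³
  material S: σ_y = 36.13 MPa, ρ = 2451 kg/m³
  material R: M = 23.8×10⁻³
  material S: M = 4.46×10⁻³
The maximum is for material R.

material R, M = 23.8×10⁻³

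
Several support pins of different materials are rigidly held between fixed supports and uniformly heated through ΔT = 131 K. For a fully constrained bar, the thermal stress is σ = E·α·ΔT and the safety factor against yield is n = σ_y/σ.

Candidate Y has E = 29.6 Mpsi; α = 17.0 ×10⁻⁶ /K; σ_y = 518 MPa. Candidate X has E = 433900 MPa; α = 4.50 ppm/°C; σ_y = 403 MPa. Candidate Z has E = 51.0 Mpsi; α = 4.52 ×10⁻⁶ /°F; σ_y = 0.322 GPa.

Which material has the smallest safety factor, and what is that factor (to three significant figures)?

Per material, after unit conversion:
  candidate Y: E = 204.1, α = 17.0, σ_y = 518.0 → σ = 454 MPa, n = 1.14
  candidate X: E = 433.9, α = 4.50, σ_y = 403.0 → σ = 256 MPa, n = 1.58
  candidate Z: E = 351.6, α = 8.14, σ_y = 322.0 → σ = 375 MPa, n = 0.859
Candidate Z has the lowest safety factor, n = 0.859.

candidate Z, n = 0.859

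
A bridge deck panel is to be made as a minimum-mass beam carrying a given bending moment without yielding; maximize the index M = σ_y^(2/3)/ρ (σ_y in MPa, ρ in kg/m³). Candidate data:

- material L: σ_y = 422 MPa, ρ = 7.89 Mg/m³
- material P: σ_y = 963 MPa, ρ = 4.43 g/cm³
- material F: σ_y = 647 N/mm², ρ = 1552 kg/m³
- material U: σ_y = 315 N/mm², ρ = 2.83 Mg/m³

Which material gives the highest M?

Normalizing units and computing the index:
  material L: σ_y = 422.0 MPa, ρ = 7890 kg/m³
  material P: σ_y = 963.0 MPa, ρ = 4430 kg/m³
  material F: σ_y = 647.0 MPa, ρ = 1552 kg/m³
  material U: σ_y = 315.0 MPa, ρ = 2830 kg/m³
  material F: M = 48.2×10⁻³
  material P: M = 22.0×10⁻³
  material U: M = 16.4×10⁻³
  material L: M = 7.13×10⁻³
Material F ranks first.

material F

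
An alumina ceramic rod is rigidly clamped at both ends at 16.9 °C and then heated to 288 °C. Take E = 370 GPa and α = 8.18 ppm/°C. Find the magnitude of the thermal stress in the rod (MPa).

ΔT = 271.1 K. Constrained thermal stress σ = E·α·ΔT = 370.0×10³ MPa × 8.18×10⁻⁶ × 271.1 = 821 MPa (compressive).

821 MPa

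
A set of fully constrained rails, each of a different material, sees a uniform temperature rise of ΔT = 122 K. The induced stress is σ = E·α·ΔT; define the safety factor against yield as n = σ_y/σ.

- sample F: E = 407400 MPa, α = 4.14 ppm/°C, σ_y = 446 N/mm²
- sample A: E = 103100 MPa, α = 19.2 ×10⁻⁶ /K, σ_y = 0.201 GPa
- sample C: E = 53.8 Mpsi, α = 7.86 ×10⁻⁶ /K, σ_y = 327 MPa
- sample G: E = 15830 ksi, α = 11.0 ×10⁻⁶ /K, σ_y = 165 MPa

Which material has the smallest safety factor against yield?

Per material, after unit conversion:
  sample F: E = 407.4, α = 4.14, σ_y = 446.0 → σ = 206 MPa, n = 2.17
  sample A: E = 103.1, α = 19.2, σ_y = 201.0 → σ = 242 MPa, n = 0.832
  sample C: E = 370.9, α = 7.86, σ_y = 327.0 → σ = 356 MPa, n = 0.919
  sample G: E = 109.1, α = 11.0, σ_y = 165.0 → σ = 146 MPa, n = 1.13
Sample A has the lowest safety factor, n = 0.832.

sample A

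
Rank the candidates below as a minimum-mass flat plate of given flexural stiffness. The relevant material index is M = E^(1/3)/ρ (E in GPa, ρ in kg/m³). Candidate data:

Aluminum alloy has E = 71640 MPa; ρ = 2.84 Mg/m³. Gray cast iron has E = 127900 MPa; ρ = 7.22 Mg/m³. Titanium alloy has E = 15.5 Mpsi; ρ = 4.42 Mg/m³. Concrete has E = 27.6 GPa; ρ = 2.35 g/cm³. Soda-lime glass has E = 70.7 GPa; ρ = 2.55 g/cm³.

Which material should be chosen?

soda-lime glass

Normalizing units and computing the index:
  aluminum alloy: E = 71.64 GPa, ρ = 2840 kg/m³
  gray cast iron: E = 127.9 GPa, ρ = 7220 kg/m³
  titanium alloy: E = 106.9 GPa, ρ = 4420 kg/m³
  concrete: E = 27.60 GPa, ρ = 2350 kg/m³
  soda-lime glass: E = 70.70 GPa, ρ = 2550 kg/m³
  soda-lime glass: M = 1.62×10⁻³
  aluminum alloy: M = 1.46×10⁻³
  concrete: M = 1.29×10⁻³
  titanium alloy: M = 1.07×10⁻³
  gray cast iron: M = 0.698×10⁻³
Highest index: soda-lime glass.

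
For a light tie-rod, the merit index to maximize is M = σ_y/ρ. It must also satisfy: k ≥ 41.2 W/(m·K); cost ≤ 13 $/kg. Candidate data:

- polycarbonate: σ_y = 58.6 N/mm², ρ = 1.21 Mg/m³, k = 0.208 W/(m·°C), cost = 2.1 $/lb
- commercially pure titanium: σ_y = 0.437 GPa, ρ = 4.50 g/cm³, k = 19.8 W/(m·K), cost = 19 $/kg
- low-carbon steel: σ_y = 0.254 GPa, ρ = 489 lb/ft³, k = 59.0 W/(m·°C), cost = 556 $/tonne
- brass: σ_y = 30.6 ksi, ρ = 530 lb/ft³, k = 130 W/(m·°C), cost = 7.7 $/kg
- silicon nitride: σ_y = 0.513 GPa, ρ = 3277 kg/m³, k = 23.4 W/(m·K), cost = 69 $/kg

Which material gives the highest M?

Screen on constraints: k ≥ 41.2 W/(m·K); cost ≤ 13 $/kg. Survivors: low-carbon steel, brass.
After converting to SI:
  low-carbon steel: σ_y = 254.0 MPa, ρ = 7833 kg/m³
  brass: σ_y = 211.0 MPa, ρ = 8490 kg/m³
  low-carbon steel: M = 32.4 kN·m/kg
  brass: M = 24.9 kN·m/kg
Low-carbon steel has the largest M.

low-carbon steel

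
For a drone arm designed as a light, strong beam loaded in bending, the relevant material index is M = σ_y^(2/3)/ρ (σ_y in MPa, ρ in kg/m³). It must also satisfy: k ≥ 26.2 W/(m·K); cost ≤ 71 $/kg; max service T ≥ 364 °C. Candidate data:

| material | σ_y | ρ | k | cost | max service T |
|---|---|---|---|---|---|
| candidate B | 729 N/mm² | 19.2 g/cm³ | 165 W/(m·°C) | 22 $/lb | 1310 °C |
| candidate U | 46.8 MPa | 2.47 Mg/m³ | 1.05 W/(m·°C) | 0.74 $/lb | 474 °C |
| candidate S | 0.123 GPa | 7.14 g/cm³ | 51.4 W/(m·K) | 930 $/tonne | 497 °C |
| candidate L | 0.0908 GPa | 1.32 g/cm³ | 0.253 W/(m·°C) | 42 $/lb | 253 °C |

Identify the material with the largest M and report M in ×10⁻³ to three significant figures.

Screen on constraints: k ≥ 26.2 W/(m·K); cost ≤ 71 $/kg; max service T ≥ 364 °C. Survivors: candidate B, candidate S.
Normalizing units and computing the index:
  candidate B: σ_y = 729.0 MPa, ρ = 19200 kg/m³
  candidate S: σ_y = 123.0 MPa, ρ = 7140 kg/m³
  candidate B: M = 4.22×10⁻³
  candidate S: M = 3.46×10⁻³
Candidate B ranks first.

candidate B, M = 4.22×10⁻³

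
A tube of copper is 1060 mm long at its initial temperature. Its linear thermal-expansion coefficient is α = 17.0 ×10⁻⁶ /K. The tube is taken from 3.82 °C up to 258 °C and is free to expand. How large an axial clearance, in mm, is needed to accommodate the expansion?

ΔT = 258 − 3.82 = 254.2 K.
ΔL = α·L₀·ΔT = 17.0×10⁻⁶ × 1060 mm × 254.2 K = 4.58 mm.

4.58 mm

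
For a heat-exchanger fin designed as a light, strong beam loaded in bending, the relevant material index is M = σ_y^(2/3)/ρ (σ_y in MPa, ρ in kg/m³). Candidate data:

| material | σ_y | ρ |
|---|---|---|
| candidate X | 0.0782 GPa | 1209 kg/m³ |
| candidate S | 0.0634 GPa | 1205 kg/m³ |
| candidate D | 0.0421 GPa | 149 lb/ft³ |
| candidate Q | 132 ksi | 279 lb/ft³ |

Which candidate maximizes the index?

Putting every candidate on a common basis:
  candidate X: σ_y = 78.20 MPa, ρ = 1209 kg/m³
  candidate S: σ_y = 63.40 MPa, ρ = 1205 kg/m³
  candidate D: σ_y = 42.10 MPa, ρ = 2387 kg/m³
  candidate Q: σ_y = 910.1 MPa, ρ = 4469 kg/m³
  candidate Q: M = 21.0×10⁻³
  candidate X: M = 15.1×10⁻³
  candidate S: M = 13.2×10⁻³
  candidate D: M = 5.07×10⁻³
The maximum is for candidate Q.

candidate Q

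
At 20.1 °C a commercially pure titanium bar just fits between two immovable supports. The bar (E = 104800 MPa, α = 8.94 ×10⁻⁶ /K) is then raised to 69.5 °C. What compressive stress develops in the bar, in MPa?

46.3 MPa

E = 104800 MPa = 104.8 GPa.
ΔT = 49.40 K. Constrained thermal stress σ = E·α·ΔT = 104.8×10³ MPa × 8.94×10⁻⁶ × 49.40 = 46.3 MPa (compressive).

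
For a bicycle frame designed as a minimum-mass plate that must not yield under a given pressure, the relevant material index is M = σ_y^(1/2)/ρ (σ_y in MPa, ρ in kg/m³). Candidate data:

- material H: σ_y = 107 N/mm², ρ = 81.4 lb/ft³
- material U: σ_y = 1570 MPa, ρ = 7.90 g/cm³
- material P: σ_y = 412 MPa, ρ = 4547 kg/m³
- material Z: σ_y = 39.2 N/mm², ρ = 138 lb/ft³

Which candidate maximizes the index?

material H

Convert each candidate to consistent units, then evaluate M:
  material H: σ_y = 107.0 MPa, ρ = 1304 kg/m³
  material U: σ_y = 1570 MPa, ρ = 7900 kg/m³
  material P: σ_y = 412.0 MPa, ρ = 4547 kg/m³
  material Z: σ_y = 39.20 MPa, ρ = 2211 kg/m³
  material H: M = 7.93×10⁻³
  material U: M = 5.02×10⁻³
  material P: M = 4.46×10⁻³
  material Z: M = 2.83×10⁻³
Material H has the largest M.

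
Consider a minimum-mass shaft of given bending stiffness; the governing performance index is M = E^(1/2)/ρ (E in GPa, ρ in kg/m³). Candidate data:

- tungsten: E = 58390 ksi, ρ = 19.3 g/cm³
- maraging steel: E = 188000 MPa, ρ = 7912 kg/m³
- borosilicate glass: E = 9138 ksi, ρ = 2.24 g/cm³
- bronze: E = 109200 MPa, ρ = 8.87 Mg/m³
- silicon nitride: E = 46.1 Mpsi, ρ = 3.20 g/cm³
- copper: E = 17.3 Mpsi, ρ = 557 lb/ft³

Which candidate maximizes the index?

In SI units:
  tungsten: E = 402.6 GPa, ρ = 19300 kg/m³
  maraging steel: E = 188.0 GPa, ρ = 7912 kg/m³
  borosilicate glass: E = 63.00 GPa, ρ = 2240 kg/m³
  bronze: E = 109.2 GPa, ρ = 8870 kg/m³
  silicon nitride: E = 317.8 GPa, ρ = 3200 kg/m³
  copper: E = 119.3 GPa, ρ = 8922 kg/m³
  silicon nitride: M = 5.57×10⁻³
  borosilicate glass: M = 3.54×10⁻³
  maraging steel: M = 1.73×10⁻³
  copper: M = 1.22×10⁻³
  bronze: M = 1.18×10⁻³
  tungsten: M = 1.04×10⁻³
The maximum is for silicon nitride.

silicon nitride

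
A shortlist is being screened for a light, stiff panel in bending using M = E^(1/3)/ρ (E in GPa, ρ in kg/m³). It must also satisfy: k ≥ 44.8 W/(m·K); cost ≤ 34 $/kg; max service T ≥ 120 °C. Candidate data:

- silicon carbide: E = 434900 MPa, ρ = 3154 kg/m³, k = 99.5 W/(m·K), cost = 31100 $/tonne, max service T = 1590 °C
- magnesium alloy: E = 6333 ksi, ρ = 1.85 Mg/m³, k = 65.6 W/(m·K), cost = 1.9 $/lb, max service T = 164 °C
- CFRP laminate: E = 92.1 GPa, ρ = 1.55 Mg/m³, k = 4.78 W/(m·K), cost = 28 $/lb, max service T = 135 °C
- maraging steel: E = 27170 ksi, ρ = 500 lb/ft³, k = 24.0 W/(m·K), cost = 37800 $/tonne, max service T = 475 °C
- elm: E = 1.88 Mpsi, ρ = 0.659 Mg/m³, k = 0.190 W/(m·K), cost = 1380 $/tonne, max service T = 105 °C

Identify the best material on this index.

silicon carbide

Screen on constraints: k ≥ 44.8 W/(m·K); cost ≤ 34 $/kg; max service T ≥ 120 °C. Survivors: silicon carbide, magnesium alloy.
Convert each candidate to consistent units, then evaluate M:
  silicon carbide: E = 434.9 GPa, ρ = 3154 kg/m³
  magnesium alloy: E = 43.66 GPa, ρ = 1850 kg/m³
  silicon carbide: M = 2.40×10⁻³
  magnesium alloy: M = 1.90×10⁻³
Silicon carbide ranks first.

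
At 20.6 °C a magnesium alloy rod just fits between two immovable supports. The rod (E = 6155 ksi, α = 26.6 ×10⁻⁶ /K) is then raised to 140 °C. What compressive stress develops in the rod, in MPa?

135 MPa

E = 6155 ksi = 42.44 GPa.
ΔT = 119.4 K. Constrained thermal stress σ = E·α·ΔT = 42.44×10³ MPa × 26.6×10⁻⁶ × 119.4 = 135 MPa (compressive).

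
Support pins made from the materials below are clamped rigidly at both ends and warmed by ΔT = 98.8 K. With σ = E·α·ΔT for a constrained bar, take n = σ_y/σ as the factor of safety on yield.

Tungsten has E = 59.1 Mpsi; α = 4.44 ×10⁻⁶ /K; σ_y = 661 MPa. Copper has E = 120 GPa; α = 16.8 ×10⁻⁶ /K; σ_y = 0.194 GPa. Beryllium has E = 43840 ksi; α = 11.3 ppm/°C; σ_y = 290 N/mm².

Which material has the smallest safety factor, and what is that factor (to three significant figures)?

beryllium, n = 0.859

With everything in SI (GPa, ×10⁻⁶/K, MPa):
  tungsten: E = 407.5, α = 4.44, σ_y = 661.0 → σ = 179 MPa, n = 3.70
  copper: E = 120.0, α = 16.8, σ_y = 194.0 → σ = 199 MPa, n = 0.974
  beryllium: E = 302.3, α = 11.3, σ_y = 290.0 → σ = 337 MPa, n = 0.859
The minimum is beryllium at n = 0.859.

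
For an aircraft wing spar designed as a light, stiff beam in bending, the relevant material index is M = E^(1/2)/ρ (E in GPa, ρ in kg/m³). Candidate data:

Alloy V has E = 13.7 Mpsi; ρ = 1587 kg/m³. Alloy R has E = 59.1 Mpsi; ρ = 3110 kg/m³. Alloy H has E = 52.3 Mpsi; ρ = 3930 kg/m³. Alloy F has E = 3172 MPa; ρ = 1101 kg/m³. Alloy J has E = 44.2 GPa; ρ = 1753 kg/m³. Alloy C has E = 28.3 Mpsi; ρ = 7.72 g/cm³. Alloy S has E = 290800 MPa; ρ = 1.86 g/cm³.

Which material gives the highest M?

Convert each candidate to consistent units, then evaluate M:
  alloy V: E = 94.46 GPa, ρ = 1587 kg/m³
  alloy R: E = 407.5 GPa, ρ = 3110 kg/m³
  alloy H: E = 360.6 GPa, ρ = 3930 kg/m³
  alloy F: E = 3.172 GPa, ρ = 1101 kg/m³
  alloy J: E = 44.20 GPa, ρ = 1753 kg/m³
  alloy C: E = 195.1 GPa, ρ = 7720 kg/m³
  alloy S: E = 290.8 GPa, ρ = 1860 kg/m³
  alloy S: M = 9.17×10⁻³
  alloy R: M = 6.49×10⁻³
  alloy V: M = 6.12×10⁻³
  alloy H: M = 4.83×10⁻³
  alloy J: M = 3.79×10⁻³
  alloy C: M = 1.81×10⁻³
  alloy F: M = 1.62×10⁻³
Alloy S ranks first.

alloy S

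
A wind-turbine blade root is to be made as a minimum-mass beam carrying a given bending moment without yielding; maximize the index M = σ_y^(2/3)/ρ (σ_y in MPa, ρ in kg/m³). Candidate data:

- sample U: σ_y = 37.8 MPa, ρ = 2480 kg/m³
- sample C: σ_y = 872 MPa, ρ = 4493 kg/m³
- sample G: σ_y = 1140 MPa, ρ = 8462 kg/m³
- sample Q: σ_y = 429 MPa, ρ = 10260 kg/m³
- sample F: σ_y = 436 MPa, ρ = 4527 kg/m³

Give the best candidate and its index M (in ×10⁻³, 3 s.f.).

sample C, M = 20.3×10⁻³

Evaluate M for each candidate:
  sample C: M = 20.3×10⁻³
  sample G: M = 12.9×10⁻³
  sample F: M = 12.7×10⁻³
  sample Q: M = 5.54×10⁻³
  sample U: M = 4.54×10⁻³
The maximum is for sample C.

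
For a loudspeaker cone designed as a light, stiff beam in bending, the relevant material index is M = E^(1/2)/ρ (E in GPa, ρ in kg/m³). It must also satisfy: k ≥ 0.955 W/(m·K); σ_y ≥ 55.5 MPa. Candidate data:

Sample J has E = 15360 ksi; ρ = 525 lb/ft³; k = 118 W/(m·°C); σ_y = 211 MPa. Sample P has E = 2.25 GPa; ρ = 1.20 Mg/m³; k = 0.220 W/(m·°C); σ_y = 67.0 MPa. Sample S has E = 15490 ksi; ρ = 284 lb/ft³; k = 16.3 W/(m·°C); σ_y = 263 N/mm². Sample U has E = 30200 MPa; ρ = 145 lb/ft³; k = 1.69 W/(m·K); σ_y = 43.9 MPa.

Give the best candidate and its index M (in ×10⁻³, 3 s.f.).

Screen on constraints: k ≥ 0.955 W/(m·K); σ_y ≥ 55.5 MPa. Survivors: sample J, sample S.
Convert each candidate to consistent units, then evaluate M:
  sample J: E = 105.9 GPa, ρ = 8410 kg/m³
  sample S: E = 106.8 GPa, ρ = 4549 kg/m³
  sample S: M = 2.27×10⁻³
  sample J: M = 1.22×10⁻³
Sample S has the largest M.

sample S, M = 2.27×10⁻³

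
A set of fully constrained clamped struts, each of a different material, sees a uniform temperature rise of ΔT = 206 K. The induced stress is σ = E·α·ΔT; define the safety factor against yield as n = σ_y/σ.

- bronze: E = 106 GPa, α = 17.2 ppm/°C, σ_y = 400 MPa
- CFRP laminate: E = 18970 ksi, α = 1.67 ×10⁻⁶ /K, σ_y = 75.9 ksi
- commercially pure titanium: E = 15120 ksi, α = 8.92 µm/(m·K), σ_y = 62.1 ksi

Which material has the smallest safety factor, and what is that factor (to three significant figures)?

bronze, n = 1.07

In consistent units (E in GPa, α in ×10⁻⁶/K, σ_y in MPa):
  bronze: E = 106.0, α = 17.2, σ_y = 400.0 → σ = 376 MPa, n = 1.07
  CFRP laminate: E = 130.8, α = 1.67, σ_y = 523.3 → σ = 45.0 MPa, n = 11.6
  commercially pure titanium: E = 104.2, α = 8.92, σ_y = 428.2 → σ = 192 MPa, n = 2.24
The minimum is bronze at n = 1.07.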